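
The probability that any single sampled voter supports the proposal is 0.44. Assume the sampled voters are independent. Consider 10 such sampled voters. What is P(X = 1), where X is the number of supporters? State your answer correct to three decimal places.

0.024

X ~ Binomial(n=10, p=0.44).
P(X=1) = C(10,1) · p^1 · (1−p)^9
= 10 · 0.44 · 0.0054162 = 0.02383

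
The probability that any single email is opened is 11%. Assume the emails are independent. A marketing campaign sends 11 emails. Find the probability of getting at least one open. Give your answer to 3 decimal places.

P(at least one) = 1 − P(none) = 1 − (1 − 0.11)^11
= 1 − 0.27752 = 0.72248

0.722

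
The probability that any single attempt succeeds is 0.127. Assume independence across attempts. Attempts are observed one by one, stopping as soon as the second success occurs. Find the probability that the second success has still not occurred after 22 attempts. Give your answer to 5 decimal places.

Needing more than 22 attempts ⇔ fewer than 2 successes in the first 22. With X ~ Binomial(22, 0.127), P(Y > 22) = P(X ≤ 1).
  k=0: C(22,0)·0.127^0·0.873^22 = 0.0503864
  k=1: C(22,1)·0.127^1·0.873^21 = 0.1612596
P(X ≤ 1) = 0.2116460

0.21165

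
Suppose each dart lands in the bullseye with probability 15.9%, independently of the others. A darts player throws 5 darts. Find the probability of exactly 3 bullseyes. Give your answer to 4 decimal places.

0.0284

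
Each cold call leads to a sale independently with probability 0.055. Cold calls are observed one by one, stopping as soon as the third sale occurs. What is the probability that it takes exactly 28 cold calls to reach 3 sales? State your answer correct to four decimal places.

0.0142

Y = trial on which the third success occurs; negative binomial, r=3, p=0.055.
P(Y=28) = C(27,2) · p^3 · (1−p)^25
= 351 · 0.00016637 · 0.24311 = 0.014197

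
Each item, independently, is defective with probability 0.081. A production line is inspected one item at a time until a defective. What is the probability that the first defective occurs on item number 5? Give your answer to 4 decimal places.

0.0578

Geometric (trials to first success), p = 0.081.
P(Y = 5) = (1−p)^4 · p = 0.71328 · 0.081 = 0.057776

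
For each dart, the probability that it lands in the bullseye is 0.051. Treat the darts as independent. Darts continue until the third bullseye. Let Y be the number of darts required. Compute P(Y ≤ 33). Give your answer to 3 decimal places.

0.236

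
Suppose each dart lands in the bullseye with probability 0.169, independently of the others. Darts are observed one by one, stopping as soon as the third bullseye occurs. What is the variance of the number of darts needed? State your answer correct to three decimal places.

Y = total darts until the third success; negative binomial with r=3, p=0.169.
Var(Y) = r(1−p)/p² = 3·0.831 / 0.169² = 87.28686

87.287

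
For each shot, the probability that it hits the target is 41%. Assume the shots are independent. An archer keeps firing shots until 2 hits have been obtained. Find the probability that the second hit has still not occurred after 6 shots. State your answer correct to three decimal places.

0.218

Needing more than 6 shots ⇔ fewer than 2 successes in the first 6. With X ~ Binomial(6, 0.41), P(Y > 6) = P(X ≤ 1).
  k=0: C(6,0)·0.41^0·0.59^6 = 0.04218
  k=1: C(6,1)·0.41^1·0.59^5 = 0.17587
P(X ≤ 1) = 0.21805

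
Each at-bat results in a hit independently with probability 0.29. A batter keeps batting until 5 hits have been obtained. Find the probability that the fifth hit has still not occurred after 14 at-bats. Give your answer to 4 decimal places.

Needing more than 14 at-bats ⇔ fewer than 5 successes in the first 14. With X ~ Binomial(14, 0.29), P(Y > 14) = P(X ≤ 4).
  k=0: C(14,0)·0.29^0·0.71^14 = 0.008272
  k=1: C(14,1)·0.29^1·0.71^13 = 0.047303
  k=2: C(14,2)·0.29^2·0.71^12 = 0.125585
  k=3: C(14,3)·0.29^3·0.71^11 = 0.205181
  k=4: C(14,4)·0.29^4·0.71^10 = 0.230467
P(X ≤ 4) = 0.616808

0.6168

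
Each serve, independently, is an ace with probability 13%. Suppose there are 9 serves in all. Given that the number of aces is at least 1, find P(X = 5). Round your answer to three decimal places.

0.004

X ~ Binomial(9, 0.13). Want P(X=5 | X≥1) = P(X=5) / P(X≥1).
P(X=5) = C(9,5)·0.13^5·0.87^4 = 0.00268
P(X≥1) = 1 − 0.28554 = 0.71446
Ratio = 0.00268 / 0.71446 = 0.00375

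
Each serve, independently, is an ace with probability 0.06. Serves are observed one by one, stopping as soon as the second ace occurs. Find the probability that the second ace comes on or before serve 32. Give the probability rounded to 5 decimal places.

0.57992

Finishing within 32 serves ⇔ at least 2 successes in the first 32. With X ~ Binomial(32, 0.06), P(Y ≤ 32) = 1 − P(X ≤ 1).
  k=0: C(32,0)·0.06^0·0.94^32 = 0.1380675
  k=1: C(32,1)·0.06^1·0.94^31 = 0.2820101
1 − 0.4200776 = 0.5799224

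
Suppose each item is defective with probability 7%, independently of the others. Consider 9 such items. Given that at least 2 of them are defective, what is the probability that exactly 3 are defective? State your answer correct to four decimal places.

0.1467

X ~ Binomial(9, 0.07). Want P(X=3 | X≥2) = P(X=3) / P(X≥2).
P(X=3) = C(9,3)·0.07^3·0.93^6 = 0.018641
P(X≥2) = 1 − 0.520411 − 0.352537 = 0.127052
Ratio = 0.018641 / 0.127052 = 0.146720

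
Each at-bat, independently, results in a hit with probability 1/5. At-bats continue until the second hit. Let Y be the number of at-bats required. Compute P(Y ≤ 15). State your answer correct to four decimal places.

Finishing within 15 at-bats ⇔ at least 2 successes in the first 15. With X ~ Binomial(15, 0.20), P(Y ≤ 15) = 1 − P(X ≤ 1).
  k=0: C(15,0)·0.20^0·0.80^15 = 0.035184
  k=1: C(15,1)·0.20^1·0.80^14 = 0.131941
1 − 0.167126 = 0.832874

0.8329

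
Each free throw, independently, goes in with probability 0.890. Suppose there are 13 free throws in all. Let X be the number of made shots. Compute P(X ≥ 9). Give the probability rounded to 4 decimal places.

0.9903

X ~ Binomial(13, 0.89); P(X ≥ 9) = Σ C(13,k) p^k (1−p)^(13−k) over k:
  k=9: C(13,9)·0.89^9·0.11^4 = 0.036676
  k=10: C(13,10)·0.89^10·0.11^3 = 0.118698
  k=11: C(13,11)·0.89^11·0.11^2 = 0.261921
  k=12: C(13,12)·0.89^12·0.11^1 = 0.353196
  k=13: C(13,13)·0.89^13·0.11^0 = 0.219821
Total = 0.990313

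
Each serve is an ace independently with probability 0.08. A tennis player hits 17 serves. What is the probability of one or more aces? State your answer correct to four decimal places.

P(at least one) = 1 − P(none) = 1 − (1 − 0.08)^17
= 1 − 0.242322 = 0.757678

0.7577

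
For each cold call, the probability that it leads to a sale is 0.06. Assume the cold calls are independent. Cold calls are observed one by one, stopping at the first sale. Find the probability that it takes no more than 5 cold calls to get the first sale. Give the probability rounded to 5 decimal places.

0.26610

Y = number of cold calls to the first success; geometric, p = 0.06.
P(Y ≤ 5) = 1 − (1−p)^5 = 1 − 0.7339040 = 0.2660960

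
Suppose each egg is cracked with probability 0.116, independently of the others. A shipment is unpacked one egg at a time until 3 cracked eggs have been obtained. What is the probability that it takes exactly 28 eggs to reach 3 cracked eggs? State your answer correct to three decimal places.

Y = trial on which the third success occurs; negative binomial, r=3, p=0.116.
P(Y=28) = C(27,2) · p^3 · (1−p)^25
= 351 · 0.0015609 · 0.045847 = 0.02512

0.025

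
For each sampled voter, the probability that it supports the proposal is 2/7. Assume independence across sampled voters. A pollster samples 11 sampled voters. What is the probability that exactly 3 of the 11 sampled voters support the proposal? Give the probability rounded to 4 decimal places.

X ~ Binomial(n=11, p=0.285714).
P(X=3) = C(11,3) · p^3 · (1−p)^8
= 165 · 0.023324 · 0.06776 = 0.260769

0.2608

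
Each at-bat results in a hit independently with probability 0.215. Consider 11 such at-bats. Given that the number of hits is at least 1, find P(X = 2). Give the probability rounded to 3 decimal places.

0.309

X ~ Binomial(11, 0.215). Want P(X=2 | X≥1) = P(X=2) / P(X≥1).
P(X=2) = C(11,2)·0.215^2·0.785^9 = 0.28778
P(X≥1) = 1 − 0.06975 = 0.93025
Ratio = 0.28778 / 0.93025 = 0.30936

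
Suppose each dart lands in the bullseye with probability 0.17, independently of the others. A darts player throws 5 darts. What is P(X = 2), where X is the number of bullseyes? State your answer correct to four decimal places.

0.1652

X ~ Binomial(n=5, p=0.17).
P(X=2) = C(5,2) · p^2 · (1−p)^3
= 10 · 0.0289 · 0.57179 = 0.165246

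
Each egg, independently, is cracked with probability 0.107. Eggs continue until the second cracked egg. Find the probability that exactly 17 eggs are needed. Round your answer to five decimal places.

0.03355

Y = trial on which the second success occurs; negative binomial, r=2, p=0.107.
P(Y=17) = C(16,1) · p^2 · (1−p)^15
= 16 · 0.011449 · 0.18314 = 0.0335474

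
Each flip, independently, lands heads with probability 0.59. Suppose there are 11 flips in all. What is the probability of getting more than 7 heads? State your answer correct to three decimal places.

0.273

X ~ Binomial(11, 0.59); P(X ≥ 8) = Σ C(11,k) p^k (1−p)^(11−k) over k:
  k=8: C(11,8)·0.59^8·0.41^3 = 0.16698
  k=9: C(11,9)·0.59^9·0.41^2 = 0.08009
  k=10: C(11,10)·0.59^10·0.41^1 = 0.02305
  k=11: C(11,11)·0.59^11·0.41^0 = 0.00302
Total = 0.27314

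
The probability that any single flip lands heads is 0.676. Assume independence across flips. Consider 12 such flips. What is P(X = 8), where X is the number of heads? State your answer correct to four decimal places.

X ~ Binomial(n=12, p=0.676).
P(X=8) = C(12,8) · p^8 · (1−p)^4
= 495 · 0.043609 · 0.01102 = 0.237880

0.2379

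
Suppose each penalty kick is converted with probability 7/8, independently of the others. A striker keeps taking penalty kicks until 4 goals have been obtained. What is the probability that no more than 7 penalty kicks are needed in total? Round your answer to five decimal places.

0.99376

Finishing within 7 penalty kicks ⇔ at least 4 successes in the first 7. With X ~ Binomial(7, 0.875), P(Y ≤ 7) = 1 − P(X ≤ 3).
  k=0: C(7,0)·0.875^0·0.125^7 = 0.0000005
  k=1: C(7,1)·0.875^1·0.125^6 = 0.0000234
  k=2: C(7,2)·0.875^2·0.125^5 = 0.0004907
  k=3: C(7,3)·0.875^3·0.125^4 = 0.0057244
1 − 0.0062389 = 0.9937611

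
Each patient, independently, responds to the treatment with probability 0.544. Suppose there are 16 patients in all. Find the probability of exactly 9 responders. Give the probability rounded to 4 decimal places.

X ~ Binomial(n=16, p=0.544).
P(X=9) = C(16,9) · p^9 · (1−p)^7
= 11440 · 0.0041724 · 0.0040997 = 0.195691

0.1957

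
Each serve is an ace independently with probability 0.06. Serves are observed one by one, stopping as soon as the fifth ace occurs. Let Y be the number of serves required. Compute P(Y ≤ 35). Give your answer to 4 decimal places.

0.0563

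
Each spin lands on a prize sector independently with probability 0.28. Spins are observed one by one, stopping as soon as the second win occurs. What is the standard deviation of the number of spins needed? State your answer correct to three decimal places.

Y = total spins until the second success; negative binomial with r=2, p=0.28.
SD(Y) = √[r(1−p)/p²] = √(18.36735) = 4.28571

4.286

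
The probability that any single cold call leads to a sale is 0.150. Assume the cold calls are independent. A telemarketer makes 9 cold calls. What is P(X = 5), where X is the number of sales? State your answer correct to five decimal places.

X ~ Binomial(n=9, p=0.15).
P(X=5) = C(9,5) · p^5 · (1−p)^4
= 126 · 7.5937e-05 · 0.52201 = 0.0049946

0.00499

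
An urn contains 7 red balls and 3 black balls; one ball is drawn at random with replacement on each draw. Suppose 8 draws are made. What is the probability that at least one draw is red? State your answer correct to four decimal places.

P(at least one) = 1 − P(none) = 1 − (1 − 0.70)^8
= 1 − 0.000066 = 0.999934

0.9999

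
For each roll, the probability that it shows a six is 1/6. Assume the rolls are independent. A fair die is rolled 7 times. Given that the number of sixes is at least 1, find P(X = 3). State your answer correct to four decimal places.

0.1084

X ~ Binomial(7, 0.166667). Want P(X=3 | X≥1) = P(X=3) / P(X≥1).
P(X=3) = C(7,3)·0.166667^3·0.833333^4 = 0.078143
P(X≥1) = 1 − 0.279082 = 0.720918
Ratio = 0.078143 / 0.720918 = 0.108393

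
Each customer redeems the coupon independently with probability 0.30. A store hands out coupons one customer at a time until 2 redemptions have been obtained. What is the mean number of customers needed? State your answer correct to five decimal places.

Y = total customers until the second success; negative binomial with r=2, p=0.30.
E[Y] = r / p = 2 / 0.30 = 6.6666667

6.66667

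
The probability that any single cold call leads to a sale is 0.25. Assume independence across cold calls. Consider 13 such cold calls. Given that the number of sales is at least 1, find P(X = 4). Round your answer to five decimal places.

X ~ Binomial(13, 0.25). Want P(X=4 | X≥1) = P(X=4) / P(X≥1).
P(X=4) = C(13,4)·0.25^4·0.75^9 = 0.2097092
P(X≥1) = 1 − 0.0237573 = 0.9762427
Ratio = 0.2097092 / 0.9762427 = 0.2148125

0.21481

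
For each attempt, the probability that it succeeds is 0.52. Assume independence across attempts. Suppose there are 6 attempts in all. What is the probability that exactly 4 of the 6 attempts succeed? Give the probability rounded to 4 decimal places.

X ~ Binomial(n=6, p=0.52).
P(X=4) = C(6,4) · p^4 · (1−p)^2
= 15 · 0.073116 · 0.2304 = 0.252689

0.2527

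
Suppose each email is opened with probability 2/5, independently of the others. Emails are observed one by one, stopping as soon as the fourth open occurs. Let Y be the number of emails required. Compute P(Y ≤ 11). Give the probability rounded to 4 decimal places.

Finishing within 11 emails ⇔ at least 4 successes in the first 11. With X ~ Binomial(11, 0.40), P(Y ≤ 11) = 1 − P(X ≤ 3).
  k=0: C(11,0)·0.40^0·0.60^11 = 0.003628
  k=1: C(11,1)·0.40^1·0.60^10 = 0.026605
  k=2: C(11,2)·0.40^2·0.60^9 = 0.088684
  k=3: C(11,3)·0.40^3·0.60^8 = 0.177367
1 − 0.296284 = 0.703716

0.7037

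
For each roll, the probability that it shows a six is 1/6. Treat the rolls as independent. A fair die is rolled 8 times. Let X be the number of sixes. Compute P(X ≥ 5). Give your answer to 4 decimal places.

X ~ Binomial(8, 0.166667); P(X ≥ 5) = Σ C(8,k) p^k (1−p)^(8−k) over k:
  k=5: C(8,5)·0.166667^5·0.833333^3 = 0.004168
  k=6: C(8,6)·0.166667^6·0.833333^2 = 0.000417
  k=7: C(8,7)·0.166667^7·0.833333^1 = 0.000024
  k=8: C(8,8)·0.166667^8·0.833333^0 = 0.000001
Total = 0.004609

0.0046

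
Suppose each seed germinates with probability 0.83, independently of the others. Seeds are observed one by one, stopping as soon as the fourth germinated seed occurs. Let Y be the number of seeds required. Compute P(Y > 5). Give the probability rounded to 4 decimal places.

0.2027

Needing more than 5 seeds ⇔ fewer than 4 successes in the first 5. With X ~ Binomial(5, 0.83), P(Y > 5) = P(X ≤ 3).
  k=0: C(5,0)·0.83^0·0.17^5 = 0.000142
  k=1: C(5,1)·0.83^1·0.17^4 = 0.003466
  k=2: C(5,2)·0.83^2·0.17^3 = 0.033846
  k=3: C(5,3)·0.83^3·0.17^2 = 0.165246
P(X ≤ 3) = 0.202700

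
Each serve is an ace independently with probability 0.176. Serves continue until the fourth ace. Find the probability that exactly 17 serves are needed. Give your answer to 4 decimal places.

Y = trial on which the fourth success occurs; negative binomial, r=4, p=0.176.
P(Y=17) = C(16,3) · p^4 · (1−p)^13
= 560 · 0.00095951 · 0.080733 = 0.043380

0.0434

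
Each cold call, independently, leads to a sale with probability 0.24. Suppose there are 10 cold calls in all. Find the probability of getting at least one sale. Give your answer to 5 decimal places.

0.93571

P(at least one) = 1 − P(none) = 1 − (1 − 0.24)^10
= 1 − 0.0642889 = 0.9357111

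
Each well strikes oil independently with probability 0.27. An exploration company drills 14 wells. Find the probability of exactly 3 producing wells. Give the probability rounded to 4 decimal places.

0.2248

X ~ Binomial(n=14, p=0.27).
P(X=3) = C(14,3) · p^3 · (1−p)^11
= 364 · 0.019683 · 0.031373 = 0.224773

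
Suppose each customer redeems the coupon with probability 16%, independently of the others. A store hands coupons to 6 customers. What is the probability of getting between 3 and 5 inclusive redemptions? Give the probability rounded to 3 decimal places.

0.056

X ~ Binomial(6, 0.16); P(3 ≤ X ≤ 5) = Σ C(6,k) p^k (1−p)^(6−k) over k:
  k=3: C(6,3)·0.16^3·0.84^3 = 0.04855
  k=4: C(6,4)·0.16^4·0.84^2 = 0.00694
  k=5: C(6,5)·0.16^5·0.84^1 = 0.00053
Total = 0.05602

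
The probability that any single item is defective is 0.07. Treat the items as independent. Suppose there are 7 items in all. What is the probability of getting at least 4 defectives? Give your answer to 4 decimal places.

X ~ Binomial(7, 0.07); P(X ≥ 4) = Σ C(7,k) p^k (1−p)^(7−k) over k:
  k=4: C(7,4)·0.07^4·0.93^3 = 0.000676
  k=5: C(7,5)·0.07^5·0.93^2 = 0.000031
  k=6: C(7,6)·0.07^6·0.93^1 = 0.000001
  k=7: C(7,7)·0.07^7·0.93^0 = 0.000000
Total = 0.000707

0.0007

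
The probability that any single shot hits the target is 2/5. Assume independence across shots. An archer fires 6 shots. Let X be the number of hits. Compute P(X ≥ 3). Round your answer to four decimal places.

0.4557

X ~ Binomial(6, 0.40); P(X ≥ 3) = Σ C(6,k) p^k (1−p)^(6−k) over k:
  k=3: C(6,3)·0.40^3·0.60^3 = 0.276480
  k=4: C(6,4)·0.40^4·0.60^2 = 0.138240
  k=5: C(6,5)·0.40^5·0.60^1 = 0.036864
  k=6: C(6,6)·0.40^6·0.60^0 = 0.004096
Total = 0.455680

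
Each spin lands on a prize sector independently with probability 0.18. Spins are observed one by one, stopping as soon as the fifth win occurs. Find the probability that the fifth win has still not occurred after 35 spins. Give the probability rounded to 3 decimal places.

0.220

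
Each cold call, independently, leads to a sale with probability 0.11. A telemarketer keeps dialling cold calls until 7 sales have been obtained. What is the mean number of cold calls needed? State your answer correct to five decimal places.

Y = total cold calls until the seventh success; negative binomial with r=7, p=0.11.
E[Y] = r / p = 7 / 0.11 = 63.6363636

63.63636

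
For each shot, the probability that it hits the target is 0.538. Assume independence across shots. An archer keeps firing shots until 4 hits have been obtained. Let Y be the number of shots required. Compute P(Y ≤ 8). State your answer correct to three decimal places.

Finishing within 8 shots ⇔ at least 4 successes in the first 8. With X ~ Binomial(8, 0.538), P(Y ≤ 8) = 1 − P(X ≤ 3).
  k=0: C(8,0)·0.538^0·0.462^8 = 0.00208
  k=1: C(8,1)·0.538^1·0.462^7 = 0.01934
  k=2: C(8,2)·0.538^2·0.462^6 = 0.07881
  k=3: C(8,3)·0.538^3·0.462^5 = 0.18355
1 − 0.28377 = 0.71623

0.716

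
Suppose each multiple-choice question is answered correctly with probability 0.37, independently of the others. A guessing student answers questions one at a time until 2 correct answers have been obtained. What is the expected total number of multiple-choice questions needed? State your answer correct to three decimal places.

5.405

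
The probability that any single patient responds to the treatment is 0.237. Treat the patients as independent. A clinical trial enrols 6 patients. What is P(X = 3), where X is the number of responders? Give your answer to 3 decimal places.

X ~ Binomial(n=6, p=0.237).
P(X=3) = C(6,3) · p^3 · (1−p)^3
= 20 · 0.013312 · 0.44419 = 0.11826

0.118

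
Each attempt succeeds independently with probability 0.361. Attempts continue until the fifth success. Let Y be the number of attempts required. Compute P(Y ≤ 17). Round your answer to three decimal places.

0.793

Finishing within 17 attempts ⇔ at least 5 successes in the first 17. With X ~ Binomial(17, 0.361), P(Y ≤ 17) = 1 − P(X ≤ 4).
  k=0: C(17,0)·0.361^0·0.639^17 = 0.00049
  k=1: C(17,1)·0.361^1·0.639^16 = 0.00474
  k=2: C(17,2)·0.361^2·0.639^15 = 0.02143
  k=3: C(17,3)·0.361^3·0.639^14 = 0.06054
  k=4: C(17,4)·0.361^4·0.639^13 = 0.11971
1 − 0.20691 = 0.79309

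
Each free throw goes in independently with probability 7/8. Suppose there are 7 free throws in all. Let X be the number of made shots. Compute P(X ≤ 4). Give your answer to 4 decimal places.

X ~ Binomial(7, 0.875); P(X ≤ 4) = Σ C(7,k) p^k (1−p)^(7−k) over k:
  k=0: C(7,0)·0.875^0·0.125^7 = 0.000000
  k=1: C(7,1)·0.875^1·0.125^6 = 0.000023
  k=2: C(7,2)·0.875^2·0.125^5 = 0.000491
  k=3: C(7,3)·0.875^3·0.125^4 = 0.005724
  k=4: C(7,4)·0.875^4·0.125^3 = 0.040071
Total = 0.046310

0.0463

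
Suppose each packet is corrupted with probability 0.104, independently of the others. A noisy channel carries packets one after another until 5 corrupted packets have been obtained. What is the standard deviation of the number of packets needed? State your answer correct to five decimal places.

20.35193

Y = total packets until the fifth success; negative binomial with r=5, p=0.104.
SD(Y) = √[r(1−p)/p²] = √(414.2011834) = 20.3519332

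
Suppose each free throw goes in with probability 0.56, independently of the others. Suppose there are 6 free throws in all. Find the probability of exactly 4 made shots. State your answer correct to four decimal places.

X ~ Binomial(n=6, p=0.56).
P(X=4) = C(6,4) · p^4 · (1−p)^2
= 15 · 0.098345 · 0.1936 = 0.285594

0.2856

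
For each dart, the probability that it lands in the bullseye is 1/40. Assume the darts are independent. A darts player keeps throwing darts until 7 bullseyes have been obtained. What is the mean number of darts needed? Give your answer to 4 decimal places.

280.0000

Y = total darts until the seventh success; negative binomial with r=7, p=0.025.
E[Y] = r / p = 7 / 0.025 = 280.000000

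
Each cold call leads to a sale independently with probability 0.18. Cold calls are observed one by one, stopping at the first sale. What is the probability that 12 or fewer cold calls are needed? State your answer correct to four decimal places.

0.9076

Y = number of cold calls to the first success; geometric, p = 0.18.
P(Y ≤ 12) = 1 − (1−p)^12 = 1 − 0.092420 = 0.907580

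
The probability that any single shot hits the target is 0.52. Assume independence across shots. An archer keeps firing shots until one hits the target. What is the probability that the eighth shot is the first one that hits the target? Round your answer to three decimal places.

0.003

Geometric (trials to first success), p = 0.52.
P(Y = 8) = (1−p)^7 · p = 0.0058707 · 0.52 = 0.00305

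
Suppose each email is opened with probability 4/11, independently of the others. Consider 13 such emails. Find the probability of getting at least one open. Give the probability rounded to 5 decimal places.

P(at least one) = 1 − P(none) = 1 − (1 − 0.363636)^13
= 1 − 0.0028065 = 0.9971935

0.99719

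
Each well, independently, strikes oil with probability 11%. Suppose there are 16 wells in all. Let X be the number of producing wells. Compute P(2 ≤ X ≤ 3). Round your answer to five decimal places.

0.44792

X ~ Binomial(16, 0.11); P(2 ≤ X ≤ 3) = Σ C(16,k) p^k (1−p)^(16−k) over k:
  k=2: C(16,2)·0.11^2·0.89^14 = 0.2840709
  k=3: C(16,3)·0.11^3·0.89^13 = 0.1638461
Total = 0.4479170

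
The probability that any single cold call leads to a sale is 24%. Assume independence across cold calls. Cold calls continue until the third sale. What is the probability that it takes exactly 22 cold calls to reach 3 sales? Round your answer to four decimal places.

Y = trial on which the third success occurs; negative binomial, r=3, p=0.24.
P(Y=22) = C(21,2) · p^3 · (1−p)^19
= 210 · 0.013824 · 0.0054382 = 0.015787

0.0158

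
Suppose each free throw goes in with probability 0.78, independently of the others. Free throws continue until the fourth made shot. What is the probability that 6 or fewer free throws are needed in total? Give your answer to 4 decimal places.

0.8750

Finishing within 6 free throws ⇔ at least 4 successes in the first 6. With X ~ Binomial(6, 0.78), P(Y ≤ 6) = 1 − P(X ≤ 3).
  k=0: C(6,0)·0.78^0·0.22^6 = 0.000113
  k=1: C(6,1)·0.78^1·0.22^5 = 0.002412
  k=2: C(6,2)·0.78^2·0.22^4 = 0.021378
  k=3: C(6,3)·0.78^3·0.22^3 = 0.101061
1 − 0.124964 = 0.875036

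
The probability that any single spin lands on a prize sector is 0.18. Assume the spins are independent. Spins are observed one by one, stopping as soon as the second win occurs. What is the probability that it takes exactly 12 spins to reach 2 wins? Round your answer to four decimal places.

Y = trial on which the second success occurs; negative binomial, r=2, p=0.18.
P(Y=12) = C(11,1) · p^2 · (1−p)^10
= 11 · 0.0324 · 0.13745 = 0.048986

0.0490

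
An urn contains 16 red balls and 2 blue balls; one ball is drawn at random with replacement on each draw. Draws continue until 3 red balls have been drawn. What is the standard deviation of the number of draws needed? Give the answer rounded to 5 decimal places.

0.64952

Y = total draws until the third success; negative binomial with r=3, p=0.888889.
SD(Y) = √[r(1−p)/p²] = √(0.4218750) = 0.6495191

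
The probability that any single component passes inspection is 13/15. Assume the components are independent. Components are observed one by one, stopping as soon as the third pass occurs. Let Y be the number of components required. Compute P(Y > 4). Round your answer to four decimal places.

0.0887

Needing more than 4 components ⇔ fewer than 3 successes in the first 4. With X ~ Binomial(4, 0.866667), P(Y > 4) = P(X ≤ 2).
  k=0: C(4,0)·0.866667^0·0.133333^4 = 0.000316
  k=1: C(4,1)·0.866667^1·0.133333^3 = 0.008217
  k=2: C(4,2)·0.866667^2·0.133333^2 = 0.080119
P(X ≤ 2) = 0.088652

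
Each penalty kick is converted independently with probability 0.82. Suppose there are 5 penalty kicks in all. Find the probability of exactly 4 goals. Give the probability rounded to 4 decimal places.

X ~ Binomial(n=5, p=0.82).
P(X=4) = C(5,4) · p^4 · (1−p)^1
= 5 · 0.45212 · 0.18 = 0.406910

0.4069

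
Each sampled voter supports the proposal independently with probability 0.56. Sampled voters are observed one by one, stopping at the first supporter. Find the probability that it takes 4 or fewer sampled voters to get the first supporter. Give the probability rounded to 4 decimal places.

0.9625

Y = number of sampled voters to the first success; geometric, p = 0.56.
P(Y ≤ 4) = 1 − (1−p)^4 = 1 − 0.037481 = 0.962519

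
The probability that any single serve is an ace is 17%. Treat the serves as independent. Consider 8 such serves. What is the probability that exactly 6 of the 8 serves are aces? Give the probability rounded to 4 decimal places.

0.0005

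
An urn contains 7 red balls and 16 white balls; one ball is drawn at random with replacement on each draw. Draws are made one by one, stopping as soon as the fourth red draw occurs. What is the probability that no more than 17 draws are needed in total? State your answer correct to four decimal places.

Finishing within 17 draws ⇔ at least 4 successes in the first 17. With X ~ Binomial(17, 0.304348), P(Y ≤ 17) = 1 − P(X ≤ 3).
  k=0: C(17,0)·0.304348^0·0.695652^17 = 0.002093
  k=1: C(17,1)·0.304348^1·0.695652^16 = 0.015563
  k=2: C(17,2)·0.304348^2·0.695652^15 = 0.054471
  k=3: C(17,3)·0.304348^3·0.695652^14 = 0.119154
1 − 0.191280 = 0.808720

0.8087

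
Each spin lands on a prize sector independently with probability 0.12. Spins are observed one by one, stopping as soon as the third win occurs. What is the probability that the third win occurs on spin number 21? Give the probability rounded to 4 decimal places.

0.0329

Y = trial on which the third success occurs; negative binomial, r=3, p=0.12.
P(Y=21) = C(20,2) · p^3 · (1−p)^18
= 190 · 0.001728 · 0.10016 = 0.032884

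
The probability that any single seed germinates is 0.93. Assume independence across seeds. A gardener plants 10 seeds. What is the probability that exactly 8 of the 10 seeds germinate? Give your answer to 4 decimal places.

0.1234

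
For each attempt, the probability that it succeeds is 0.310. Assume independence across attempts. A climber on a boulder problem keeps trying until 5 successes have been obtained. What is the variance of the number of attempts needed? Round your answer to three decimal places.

Y = total attempts until the fifth success; negative binomial with r=5, p=0.31.
Var(Y) = r(1−p)/p² = 5·0.69 / 0.31² = 35.90010

35.900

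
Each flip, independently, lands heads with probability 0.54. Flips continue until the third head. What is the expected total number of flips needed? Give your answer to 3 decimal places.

Y = total flips until the third success; negative binomial with r=3, p=0.54.
E[Y] = r / p = 3 / 0.54 = 5.55556

5.556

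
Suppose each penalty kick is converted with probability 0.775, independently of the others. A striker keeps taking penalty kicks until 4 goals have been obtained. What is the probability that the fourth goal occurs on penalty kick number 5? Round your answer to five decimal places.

0.32468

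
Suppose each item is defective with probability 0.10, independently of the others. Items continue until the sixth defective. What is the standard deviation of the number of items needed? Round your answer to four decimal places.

23.2379

Y = total items until the sixth success; negative binomial with r=6, p=0.10.
SD(Y) = √[r(1−p)/p²] = √(540.000000) = 23.237900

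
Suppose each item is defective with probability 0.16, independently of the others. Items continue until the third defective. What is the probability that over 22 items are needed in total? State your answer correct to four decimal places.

0.2929

Needing more than 22 items ⇔ fewer than 3 successes in the first 22. With X ~ Binomial(22, 0.16), P(Y > 22) = P(X ≤ 2).
  k=0: C(22,0)·0.16^0·0.84^22 = 0.021585
  k=1: C(22,1)·0.16^1·0.84^21 = 0.090450
  k=2: C(22,2)·0.16^2·0.84^20 = 0.180900
P(X ≤ 2) = 0.292934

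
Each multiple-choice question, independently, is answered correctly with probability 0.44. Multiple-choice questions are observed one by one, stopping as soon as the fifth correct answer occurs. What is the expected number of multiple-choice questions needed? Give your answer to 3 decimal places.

11.364

Y = total multiple-choice questions until the fifth success; negative binomial with r=5, p=0.44.
E[Y] = r / p = 5 / 0.44 = 11.36364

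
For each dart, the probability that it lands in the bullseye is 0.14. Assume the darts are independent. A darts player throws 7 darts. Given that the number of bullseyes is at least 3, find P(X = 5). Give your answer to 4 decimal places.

X ~ Binomial(7, 0.14). Want P(X=5 | X≥3) = P(X=5) / P(X≥3).
P(X=5) = C(7,5)·0.14^5·0.86^2 = 0.000835
P(X≥3) = 1 − 0.347928 − 0.396476 − 0.193628 = 0.061969
Ratio = 0.000835 / 0.061969 = 0.013480

0.0135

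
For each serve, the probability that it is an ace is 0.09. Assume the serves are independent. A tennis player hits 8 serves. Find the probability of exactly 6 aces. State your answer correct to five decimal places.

0.00001

X ~ Binomial(n=8, p=0.09).
P(X=6) = C(8,6) · p^6 · (1−p)^2
= 28 · 5.3144e-07 · 0.8281 = 0.0000123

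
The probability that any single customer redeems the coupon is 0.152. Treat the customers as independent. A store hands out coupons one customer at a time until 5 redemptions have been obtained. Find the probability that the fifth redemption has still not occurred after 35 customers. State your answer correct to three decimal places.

Needing more than 35 customers ⇔ fewer than 5 successes in the first 35. With X ~ Binomial(35, 0.152), P(Y > 35) = P(X ≤ 4).
  k=0: C(35,0)·0.152^0·0.848^35 = 0.00312
  k=1: C(35,1)·0.152^1·0.848^34 = 0.01956
  k=2: C(35,2)·0.152^2·0.848^33 = 0.05960
  k=3: C(35,3)·0.152^3·0.848^32 = 0.11752
  k=4: C(35,4)·0.152^4·0.848^31 = 0.16852
P(X ≤ 4) = 0.36832

0.368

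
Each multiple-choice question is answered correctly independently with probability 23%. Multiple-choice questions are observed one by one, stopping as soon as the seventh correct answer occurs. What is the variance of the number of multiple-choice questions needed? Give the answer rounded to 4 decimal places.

101.8904

Y = total multiple-choice questions until the seventh success; negative binomial with r=7, p=0.23.
Var(Y) = r(1−p)/p² = 7·0.77 / 0.23² = 101.890359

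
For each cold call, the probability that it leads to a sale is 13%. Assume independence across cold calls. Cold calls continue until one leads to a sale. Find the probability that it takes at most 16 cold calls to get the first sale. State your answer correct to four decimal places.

0.8923

Y = number of cold calls to the first success; geometric, p = 0.13.
P(Y ≤ 16) = 1 − (1−p)^16 = 1 − 0.107723 = 0.892277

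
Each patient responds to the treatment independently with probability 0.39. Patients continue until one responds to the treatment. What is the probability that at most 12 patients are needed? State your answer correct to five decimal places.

0.99735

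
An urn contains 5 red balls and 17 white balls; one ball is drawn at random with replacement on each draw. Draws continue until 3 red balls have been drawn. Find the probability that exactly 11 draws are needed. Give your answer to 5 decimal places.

0.06715

Y = trial on which the third success occurs; negative binomial, r=3, p=0.227273.
P(Y=11) = C(10,2) · p^3 · (1−p)^8
= 45 · 0.011739 · 0.12712 = 0.0671528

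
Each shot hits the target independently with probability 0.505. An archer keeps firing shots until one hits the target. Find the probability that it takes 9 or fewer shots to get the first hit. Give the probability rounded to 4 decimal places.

Y = number of shots to the first success; geometric, p = 0.505.
P(Y ≤ 9) = 1 − (1−p)^9 = 1 − 0.001784 = 0.998216

0.9982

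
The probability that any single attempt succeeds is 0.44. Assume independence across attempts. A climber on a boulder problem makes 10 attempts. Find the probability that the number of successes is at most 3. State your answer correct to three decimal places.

X ~ Binomial(10, 0.44); P(X ≤ 3) = Σ C(10,k) p^k (1−p)^(10−k) over k:
  k=0: C(10,0)·0.44^0·0.56^10 = 0.00303
  k=1: C(10,1)·0.44^1·0.56^9 = 0.02383
  k=2: C(10,2)·0.44^2·0.56^8 = 0.08426
  k=3: C(10,3)·0.44^3·0.56^7 = 0.17655
Total = 0.28767

0.288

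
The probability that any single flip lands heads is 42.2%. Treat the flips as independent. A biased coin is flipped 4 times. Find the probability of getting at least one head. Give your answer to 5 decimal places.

0.88839

P(at least one) = 1 − P(none) = 1 − (1 − 0.422)^4
= 1 − 0.1116121 = 0.8883879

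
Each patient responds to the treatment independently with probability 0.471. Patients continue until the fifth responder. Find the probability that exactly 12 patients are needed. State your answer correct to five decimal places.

Y = trial on which the fifth success occurs; negative binomial, r=5, p=0.471.
P(Y=12) = C(11,4) · p^5 · (1−p)^7
= 330 · 0.02318 · 0.011593 = 0.0886764

0.08868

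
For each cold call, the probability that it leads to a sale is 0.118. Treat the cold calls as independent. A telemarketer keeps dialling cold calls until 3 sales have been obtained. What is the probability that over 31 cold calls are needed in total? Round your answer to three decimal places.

0.275

Needing more than 31 cold calls ⇔ fewer than 3 successes in the first 31. With X ~ Binomial(31, 0.118), P(Y > 31) = P(X ≤ 2).
  k=0: C(31,0)·0.118^0·0.882^31 = 0.02040
  k=1: C(31,1)·0.118^1·0.882^30 = 0.08459
  k=2: C(31,2)·0.118^2·0.882^29 = 0.16975
P(X ≤ 2) = 0.27473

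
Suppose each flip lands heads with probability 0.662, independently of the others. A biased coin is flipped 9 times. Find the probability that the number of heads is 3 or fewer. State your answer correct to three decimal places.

0.045

X ~ Binomial(9, 0.662); P(X ≤ 3) = Σ C(9,k) p^k (1−p)^(9−k) over k:
  k=0: C(9,0)·0.662^0·0.338^9 = 0.00006
  k=1: C(9,1)·0.662^1·0.338^8 = 0.00101
  k=2: C(9,2)·0.662^2·0.338^7 = 0.00795
  k=3: C(9,3)·0.662^3·0.338^6 = 0.03634
Total = 0.04536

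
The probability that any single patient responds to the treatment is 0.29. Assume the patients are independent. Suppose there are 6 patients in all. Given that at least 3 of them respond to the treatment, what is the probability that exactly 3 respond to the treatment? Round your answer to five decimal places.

0.73541

X ~ Binomial(6, 0.29). Want P(X=3 | X≥3) = P(X=3) / P(X≥3).
P(X=3) = C(6,3)·0.29^3·0.71^3 = 0.1745818
P(X≥3) = 1 − 0.1281003 − 0.3139359 − 0.3205684 = 0.2373955
Ratio = 0.1745818 / 0.2373955 = 0.7354051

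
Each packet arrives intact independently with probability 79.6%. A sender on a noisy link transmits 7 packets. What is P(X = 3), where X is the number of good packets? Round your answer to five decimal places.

X ~ Binomial(n=7, p=0.796).
P(X=3) = C(7,3) · p^3 · (1−p)^4
= 35 · 0.50436 · 0.0017319 = 0.0305723

0.03057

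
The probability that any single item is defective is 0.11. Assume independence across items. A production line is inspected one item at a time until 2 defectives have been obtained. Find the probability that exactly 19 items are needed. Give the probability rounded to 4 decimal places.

0.0300

Y = trial on which the second success occurs; negative binomial, r=2, p=0.11.
P(Y=19) = C(18,1) · p^2 · (1−p)^17
= 18 · 0.0121 · 0.13792 = 0.030039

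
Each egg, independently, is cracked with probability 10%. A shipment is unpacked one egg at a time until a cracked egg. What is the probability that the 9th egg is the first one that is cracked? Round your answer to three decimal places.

0.043

Geometric (trials to first success), p = 0.10.
P(Y = 9) = (1−p)^8 · p = 0.43047 · 0.10 = 0.04305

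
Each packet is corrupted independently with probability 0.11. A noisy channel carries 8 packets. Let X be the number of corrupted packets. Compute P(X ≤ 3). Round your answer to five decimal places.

0.99289

X ~ Binomial(8, 0.11); P(X ≤ 3) = Σ C(8,k) p^k (1−p)^(8−k) over k:
  k=0: C(8,0)·0.11^0·0.89^8 = 0.3936589
  k=1: C(8,1)·0.11^1·0.89^7 = 0.3892357
  k=2: C(8,2)·0.11^2·0.89^6 = 0.1683773
  k=3: C(8,3)·0.11^3·0.89^5 = 0.0416213
Total = 0.9928932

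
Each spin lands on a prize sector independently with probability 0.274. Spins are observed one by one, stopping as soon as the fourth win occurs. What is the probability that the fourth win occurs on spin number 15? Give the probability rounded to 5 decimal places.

Y = trial on which the fourth success occurs; negative binomial, r=4, p=0.274.
P(Y=15) = C(14,3) · p^4 · (1−p)^11
= 364 · 0.0056364 · 0.029533 = 0.0605908

0.06059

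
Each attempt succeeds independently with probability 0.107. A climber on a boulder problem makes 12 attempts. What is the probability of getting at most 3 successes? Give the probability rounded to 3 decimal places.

0.968

X ~ Binomial(12, 0.107); P(X ≤ 3) = Σ C(12,k) p^k (1−p)^(12−k) over k:
  k=0: C(12,0)·0.107^0·0.893^12 = 0.25717
  k=1: C(12,1)·0.107^1·0.893^11 = 0.36977
  k=2: C(12,2)·0.107^2·0.893^10 = 0.24368
  k=3: C(12,3)·0.107^3·0.893^9 = 0.09733
Total = 0.96795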